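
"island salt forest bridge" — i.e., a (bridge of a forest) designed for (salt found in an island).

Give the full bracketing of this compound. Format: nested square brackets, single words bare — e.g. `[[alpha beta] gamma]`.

At the top level: head "bridge" (specifically "forest bridge"); modifier "island salt".
"island salt" → head "salt", modifier "island".
"forest bridge" → head "bridge", modifier "forest".
Assembled: [[island salt] [forest bridge]].

[[island salt] [forest bridge]]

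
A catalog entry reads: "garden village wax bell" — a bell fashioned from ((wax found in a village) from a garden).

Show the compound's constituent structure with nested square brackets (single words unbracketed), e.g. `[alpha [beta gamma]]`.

At the top level: head "bell"; modifier "garden village wax".
Within "garden village wax", the head is "wax" (specifically "village wax") and the modifier is "garden".
Within "village wax", the head is "wax" and the modifier is "village".
So the structure is [[garden [village wax]] bell].

[[garden [village wax]] bell]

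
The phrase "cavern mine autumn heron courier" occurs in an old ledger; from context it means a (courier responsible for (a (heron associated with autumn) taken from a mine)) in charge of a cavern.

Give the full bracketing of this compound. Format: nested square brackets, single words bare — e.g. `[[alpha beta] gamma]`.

The outermost head in the paraphrase is "courier" (specifically "mine autumn heron courier"), modified by "cavern".
"mine autumn heron courier" → head "courier", modifier "mine autumn heron".
"mine autumn heron" → head "heron" (specifically "autumn heron"), modifier "mine".
"autumn heron" → head "heron", modifier "autumn".
Putting it together: [cavern [[mine [autumn heron]] courier]].

[cavern [[mine [autumn heron]] courier]]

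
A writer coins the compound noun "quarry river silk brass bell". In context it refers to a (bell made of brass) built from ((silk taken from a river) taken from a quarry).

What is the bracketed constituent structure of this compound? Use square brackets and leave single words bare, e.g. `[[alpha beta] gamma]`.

[[quarry [river silk]] [brass bell]]

Whole compound: head "bell" (specifically "brass bell"), modifier "quarry river silk".
Within "quarry river silk", the head is "silk" (specifically "river silk") and the modifier is "quarry".
Within "river silk", the head is "silk" and the modifier is "river".
Within "brass bell", the head is "bell" and the modifier is "brass".
Assembled: [[quarry [river silk]] [brass bell]].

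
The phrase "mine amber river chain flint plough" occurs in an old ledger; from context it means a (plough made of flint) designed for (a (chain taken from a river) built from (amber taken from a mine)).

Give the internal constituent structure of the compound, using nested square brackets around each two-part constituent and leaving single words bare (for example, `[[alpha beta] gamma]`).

[[[mine amber] [river chain]] [flint plough]]

At the top level: head "plough" (specifically "flint plough"); modifier "mine amber river chain".
Inside "mine amber river chain": head "chain" (specifically "river chain"), modifier "mine amber".
Inside "mine amber": head "amber", modifier "mine".
Inside "river chain": head "chain", modifier "river".
Inside "flint plough": head "plough", modifier "flint".
So the structure is [[[mine amber] [river chain]] [flint plough]].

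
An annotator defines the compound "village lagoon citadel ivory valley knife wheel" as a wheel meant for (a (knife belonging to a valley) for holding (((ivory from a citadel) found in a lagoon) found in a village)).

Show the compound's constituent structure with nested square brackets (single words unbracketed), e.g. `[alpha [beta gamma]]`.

The outermost head in the paraphrase is "wheel", modified by "village lagoon citadel ivory valley knife".
"village lagoon citadel ivory valley knife" → head "knife" (specifically "valley knife"), modifier "village lagoon citadel ivory".
"village lagoon citadel ivory" → head "ivory" (specifically "lagoon citadel ivory"), modifier "village".
"lagoon citadel ivory" → head "ivory" (specifically "citadel ivory"), modifier "lagoon".
"citadel ivory" → head "ivory", modifier "citadel".
"valley knife" → head "knife", modifier "valley".
Putting it together: [[[village [lagoon [citadel ivory]]] [valley knife]] wheel].

[[[village [lagoon [citadel ivory]]] [valley knife]] wheel]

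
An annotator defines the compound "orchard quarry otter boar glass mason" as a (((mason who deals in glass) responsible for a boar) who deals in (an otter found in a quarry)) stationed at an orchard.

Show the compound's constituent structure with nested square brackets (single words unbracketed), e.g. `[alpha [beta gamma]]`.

[orchard [[quarry otter] [boar [glass mason]]]]

Whole compound: head "mason" (specifically "quarry otter boar glass mason"), modifier "orchard".
Inside "quarry otter boar glass mason": head "mason" (specifically "boar glass mason"), modifier "quarry otter".
Inside "quarry otter": head "otter", modifier "quarry".
Inside "boar glass mason": head "mason" (specifically "glass mason"), modifier "boar".
Inside "glass mason": head "mason", modifier "glass".
So the structure is [orchard [[quarry otter] [boar [glass mason]]]].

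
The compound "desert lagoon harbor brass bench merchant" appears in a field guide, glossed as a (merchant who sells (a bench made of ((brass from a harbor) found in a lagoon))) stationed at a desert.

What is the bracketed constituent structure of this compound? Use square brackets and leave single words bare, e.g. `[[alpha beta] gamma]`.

[desert [[[lagoon [harbor brass]] bench] merchant]]

Overall it is a kind of merchant (specifically "lagoon harbor brass bench merchant"); the modifier is "desert".
Within "lagoon harbor brass bench merchant", the head is "merchant" and the modifier is "lagoon harbor brass bench".
Within "lagoon harbor brass bench", the head is "bench" and the modifier is "lagoon harbor brass".
Within "lagoon harbor brass", the head is "brass" (specifically "harbor brass") and the modifier is "lagoon".
Within "harbor brass", the head is "brass" and the modifier is "harbor".
So the structure is [desert [[[lagoon [harbor brass]] bench] merchant]].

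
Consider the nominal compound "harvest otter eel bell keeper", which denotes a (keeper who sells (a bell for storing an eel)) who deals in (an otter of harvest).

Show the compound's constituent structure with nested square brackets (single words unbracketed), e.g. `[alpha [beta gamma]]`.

[[harvest otter] [[eel bell] keeper]]

The outermost head in the paraphrase is "keeper" (specifically "eel bell keeper"), modified by "harvest otter".
Within "harvest otter", the head is "otter" and the modifier is "harvest".
Within "eel bell keeper", the head is "keeper" and the modifier is "eel bell".
Within "eel bell", the head is "bell" and the modifier is "eel".
Putting it together: [[harvest otter] [[eel bell] keeper]].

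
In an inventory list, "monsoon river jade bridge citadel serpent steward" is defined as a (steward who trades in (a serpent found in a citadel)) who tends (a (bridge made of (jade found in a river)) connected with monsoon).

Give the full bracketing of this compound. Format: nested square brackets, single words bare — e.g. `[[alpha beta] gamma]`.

Overall it is a kind of steward (specifically "citadel serpent steward"); the modifier is "monsoon river jade bridge".
"monsoon river jade bridge" → head "bridge" (specifically "river jade bridge"), modifier "monsoon".
"river jade bridge" → head "bridge", modifier "river jade".
"river jade" → head "jade", modifier "river".
"citadel serpent steward" → head "steward", modifier "citadel serpent".
"citadel serpent" → head "serpent", modifier "citadel".
Putting it together: [[monsoon [[river jade] bridge]] [[citadel serpent] steward]].

[[monsoon [[river jade] bridge]] [[citadel serpent] steward]]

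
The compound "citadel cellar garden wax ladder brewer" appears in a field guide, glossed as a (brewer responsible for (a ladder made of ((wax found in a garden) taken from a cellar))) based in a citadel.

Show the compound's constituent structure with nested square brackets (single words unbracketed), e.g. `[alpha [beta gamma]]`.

[citadel [[[cellar [garden wax]] ladder] brewer]]

Overall it is a kind of brewer (specifically "cellar garden wax ladder brewer"); the modifier is "citadel".
Inside "cellar garden wax ladder brewer": head "brewer", modifier "cellar garden wax ladder".
Inside "cellar garden wax ladder": head "ladder", modifier "cellar garden wax".
Inside "cellar garden wax": head "wax" (specifically "garden wax"), modifier "cellar".
Inside "garden wax": head "wax", modifier "garden".
Putting it together: [citadel [[[cellar [garden wax]] ladder] brewer]].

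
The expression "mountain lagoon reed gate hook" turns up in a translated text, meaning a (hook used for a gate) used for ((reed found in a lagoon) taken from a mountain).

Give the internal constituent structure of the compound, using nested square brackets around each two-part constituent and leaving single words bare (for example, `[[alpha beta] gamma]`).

[[mountain [lagoon reed]] [gate hook]]

Whole compound: head "hook" (specifically "gate hook"), modifier "mountain lagoon reed".
Inside "mountain lagoon reed": head "reed" (specifically "lagoon reed"), modifier "mountain".
Inside "lagoon reed": head "reed", modifier "lagoon".
Inside "gate hook": head "hook", modifier "gate".
Assembled: [[mountain [lagoon reed]] [gate hook]].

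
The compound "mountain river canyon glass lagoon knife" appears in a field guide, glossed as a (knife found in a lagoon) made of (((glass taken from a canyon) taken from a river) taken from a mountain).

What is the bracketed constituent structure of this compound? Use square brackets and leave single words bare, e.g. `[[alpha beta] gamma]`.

[[mountain [river [canyon glass]]] [lagoon knife]]

Whole compound: head "knife" (specifically "lagoon knife"), modifier "mountain river canyon glass".
Inside "mountain river canyon glass": head "glass" (specifically "river canyon glass"), modifier "mountain".
Inside "river canyon glass": head "glass" (specifically "canyon glass"), modifier "river".
Inside "canyon glass": head "glass", modifier "canyon".
Inside "lagoon knife": head "knife", modifier "lagoon".
Putting it together: [[mountain [river [canyon glass]]] [lagoon knife]].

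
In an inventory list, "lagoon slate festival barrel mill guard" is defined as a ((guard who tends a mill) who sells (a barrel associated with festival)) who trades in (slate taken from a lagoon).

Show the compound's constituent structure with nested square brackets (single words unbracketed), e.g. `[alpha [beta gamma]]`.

[[lagoon slate] [[festival barrel] [mill guard]]]

Overall it is a kind of guard (specifically "festival barrel mill guard"); the modifier is "lagoon slate".
"lagoon slate" → head "slate", modifier "lagoon".
"festival barrel mill guard" → head "guard" (specifically "mill guard"), modifier "festival barrel".
"festival barrel" → head "barrel", modifier "festival".
"mill guard" → head "guard", modifier "mill".
Putting it together: [[lagoon slate] [[festival barrel] [mill guard]]].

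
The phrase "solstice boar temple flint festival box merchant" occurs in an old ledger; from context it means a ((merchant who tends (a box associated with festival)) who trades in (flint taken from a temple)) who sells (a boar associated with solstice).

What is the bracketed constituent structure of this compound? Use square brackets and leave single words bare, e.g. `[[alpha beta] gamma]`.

Whole compound: head "merchant" (specifically "temple flint festival box merchant"), modifier "solstice boar".
Within "solstice boar", the head is "boar" and the modifier is "solstice".
Within "temple flint festival box merchant", the head is "merchant" (specifically "festival box merchant") and the modifier is "temple flint".
Within "temple flint", the head is "flint" and the modifier is "temple".
Within "festival box merchant", the head is "merchant" and the modifier is "festival box".
Within "festival box", the head is "box" and the modifier is "festival".
So the structure is [[solstice boar] [[temple flint] [[festival box] merchant]]].

[[solstice boar] [[temple flint] [[festival box] merchant]]]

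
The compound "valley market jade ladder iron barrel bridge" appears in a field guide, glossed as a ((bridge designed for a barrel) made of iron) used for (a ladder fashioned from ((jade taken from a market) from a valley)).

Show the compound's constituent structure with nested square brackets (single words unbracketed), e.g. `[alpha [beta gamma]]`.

Whole compound: head "bridge" (specifically "iron barrel bridge"), modifier "valley market jade ladder".
"valley market jade ladder" → head "ladder", modifier "valley market jade".
"valley market jade" → head "jade" (specifically "market jade"), modifier "valley".
"market jade" → head "jade", modifier "market".
"iron barrel bridge" → head "bridge" (specifically "barrel bridge"), modifier "iron".
"barrel bridge" → head "bridge", modifier "barrel".
Putting it together: [[[valley [market jade]] ladder] [iron [barrel bridge]]].

[[[valley [market jade]] ladder] [iron [barrel bridge]]]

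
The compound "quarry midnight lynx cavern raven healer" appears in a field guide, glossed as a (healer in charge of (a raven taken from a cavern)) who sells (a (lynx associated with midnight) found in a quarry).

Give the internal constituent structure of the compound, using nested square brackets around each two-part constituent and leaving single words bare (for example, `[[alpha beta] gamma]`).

Whole compound: head "healer" (specifically "cavern raven healer"), modifier "quarry midnight lynx".
Inside "quarry midnight lynx": head "lynx" (specifically "midnight lynx"), modifier "quarry".
Inside "midnight lynx": head "lynx", modifier "midnight".
Inside "cavern raven healer": head "healer", modifier "cavern raven".
Inside "cavern raven": head "raven", modifier "cavern".
Putting it together: [[quarry [midnight lynx]] [[cavern raven] healer]].

[[quarry [midnight lynx]] [[cavern raven] healer]]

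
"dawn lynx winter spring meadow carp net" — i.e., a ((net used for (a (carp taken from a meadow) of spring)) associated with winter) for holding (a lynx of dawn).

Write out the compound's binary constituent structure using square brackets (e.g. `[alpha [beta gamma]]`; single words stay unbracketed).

[[dawn lynx] [winter [[spring [meadow carp]] net]]]

At the top level: head "net" (specifically "winter spring meadow carp net"); modifier "dawn lynx".
Inside "dawn lynx": head "lynx", modifier "dawn".
Inside "winter spring meadow carp net": head "net" (specifically "spring meadow carp net"), modifier "winter".
Inside "spring meadow carp net": head "net", modifier "spring meadow carp".
Inside "spring meadow carp": head "carp" (specifically "meadow carp"), modifier "spring".
Inside "meadow carp": head "carp", modifier "meadow".
Putting it together: [[dawn lynx] [winter [[spring [meadow carp]] net]]].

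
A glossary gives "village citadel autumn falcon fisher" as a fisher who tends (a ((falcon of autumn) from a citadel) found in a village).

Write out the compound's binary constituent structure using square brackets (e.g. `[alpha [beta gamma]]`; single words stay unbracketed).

The outermost head in the paraphrase is "fisher", modified by "village citadel autumn falcon".
"village citadel autumn falcon" → head "falcon" (specifically "citadel autumn falcon"), modifier "village".
"citadel autumn falcon" → head "falcon" (specifically "autumn falcon"), modifier "citadel".
"autumn falcon" → head "falcon", modifier "autumn".
So the structure is [[village [citadel [autumn falcon]]] fisher].

[[village [citadel [autumn falcon]]] fisher]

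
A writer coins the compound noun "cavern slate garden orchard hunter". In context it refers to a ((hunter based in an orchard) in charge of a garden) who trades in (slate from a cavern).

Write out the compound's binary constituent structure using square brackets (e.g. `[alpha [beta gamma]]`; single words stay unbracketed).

Overall it is a kind of hunter (specifically "garden orchard hunter"); the modifier is "cavern slate".
"cavern slate" → head "slate", modifier "cavern".
"garden orchard hunter" → head "hunter" (specifically "orchard hunter"), modifier "garden".
"orchard hunter" → head "hunter", modifier "orchard".
So the structure is [[cavern slate] [garden [orchard hunter]]].

[[cavern slate] [garden [orchard hunter]]]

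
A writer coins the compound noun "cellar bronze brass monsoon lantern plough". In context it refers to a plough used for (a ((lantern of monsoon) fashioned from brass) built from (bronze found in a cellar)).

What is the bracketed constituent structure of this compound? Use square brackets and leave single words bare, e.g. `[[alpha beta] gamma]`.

Whole compound: head "plough", modifier "cellar bronze brass monsoon lantern".
"cellar bronze brass monsoon lantern" → head "lantern" (specifically "brass monsoon lantern"), modifier "cellar bronze".
"cellar bronze" → head "bronze", modifier "cellar".
"brass monsoon lantern" → head "lantern" (specifically "monsoon lantern"), modifier "brass".
"monsoon lantern" → head "lantern", modifier "monsoon".
Putting it together: [[[cellar bronze] [brass [monsoon lantern]]] plough].

[[[cellar bronze] [brass [monsoon lantern]]] plough]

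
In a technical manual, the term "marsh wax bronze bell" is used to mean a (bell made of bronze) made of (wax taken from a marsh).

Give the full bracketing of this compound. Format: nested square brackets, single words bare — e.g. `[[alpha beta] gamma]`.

Overall it is a kind of bell (specifically "bronze bell"); the modifier is "marsh wax".
"marsh wax" → head "wax", modifier "marsh".
"bronze bell" → head "bell", modifier "bronze".
Assembled: [[marsh wax] [bronze bell]].

[[marsh wax] [bronze bell]]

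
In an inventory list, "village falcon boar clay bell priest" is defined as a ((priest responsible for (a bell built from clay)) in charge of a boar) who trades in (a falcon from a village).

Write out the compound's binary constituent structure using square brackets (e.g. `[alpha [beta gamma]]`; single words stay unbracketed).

At the top level: head "priest" (specifically "boar clay bell priest"); modifier "village falcon".
"village falcon" → head "falcon", modifier "village".
"boar clay bell priest" → head "priest" (specifically "clay bell priest"), modifier "boar".
"clay bell priest" → head "priest", modifier "clay bell".
"clay bell" → head "bell", modifier "clay".
Putting it together: [[village falcon] [boar [[clay bell] priest]]].

[[village falcon] [boar [[clay bell] priest]]]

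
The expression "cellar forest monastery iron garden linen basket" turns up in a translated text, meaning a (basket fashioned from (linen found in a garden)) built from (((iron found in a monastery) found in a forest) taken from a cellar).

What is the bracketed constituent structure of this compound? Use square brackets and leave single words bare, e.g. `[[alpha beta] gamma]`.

The outermost head in the paraphrase is "basket" (specifically "garden linen basket"), modified by "cellar forest monastery iron".
Within "cellar forest monastery iron", the head is "iron" (specifically "forest monastery iron") and the modifier is "cellar".
Within "forest monastery iron", the head is "iron" (specifically "monastery iron") and the modifier is "forest".
Within "monastery iron", the head is "iron" and the modifier is "monastery".
Within "garden linen basket", the head is "basket" and the modifier is "garden linen".
Within "garden linen", the head is "linen" and the modifier is "garden".
Putting it together: [[cellar [forest [monastery iron]]] [[garden linen] basket]].

[[cellar [forest [monastery iron]]] [[garden linen] basket]]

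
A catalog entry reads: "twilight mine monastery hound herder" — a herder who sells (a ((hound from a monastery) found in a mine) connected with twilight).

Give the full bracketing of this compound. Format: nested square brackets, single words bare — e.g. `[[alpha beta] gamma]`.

[[twilight [mine [monastery hound]]] herder]

Whole compound: head "herder", modifier "twilight mine monastery hound".
Inside "twilight mine monastery hound": head "hound" (specifically "mine monastery hound"), modifier "twilight".
Inside "mine monastery hound": head "hound" (specifically "monastery hound"), modifier "mine".
Inside "monastery hound": head "hound", modifier "monastery".
Assembled: [[twilight [mine [monastery hound]]] herder].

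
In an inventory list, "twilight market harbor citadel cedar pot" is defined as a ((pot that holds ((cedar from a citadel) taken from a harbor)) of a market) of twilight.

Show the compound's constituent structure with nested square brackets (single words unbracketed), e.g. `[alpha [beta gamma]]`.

At the top level: head "pot" (specifically "market harbor citadel cedar pot"); modifier "twilight".
"market harbor citadel cedar pot" → head "pot" (specifically "harbor citadel cedar pot"), modifier "market".
"harbor citadel cedar pot" → head "pot", modifier "harbor citadel cedar".
"harbor citadel cedar" → head "cedar" (specifically "citadel cedar"), modifier "harbor".
"citadel cedar" → head "cedar", modifier "citadel".
Putting it together: [twilight [market [[harbor [citadel cedar]] pot]]].

[twilight [market [[harbor [citadel cedar]] pot]]]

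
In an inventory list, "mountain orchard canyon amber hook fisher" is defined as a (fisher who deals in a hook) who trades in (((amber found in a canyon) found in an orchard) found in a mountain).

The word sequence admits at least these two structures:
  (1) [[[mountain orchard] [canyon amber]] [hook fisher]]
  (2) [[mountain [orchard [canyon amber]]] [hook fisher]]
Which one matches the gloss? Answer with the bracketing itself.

The paraphrase's head is the "fisher" part ("hook fisher"); its modifier is "mountain orchard canyon amber".
That top-level split, carried through the inner groups, gives [[mountain [orchard [canyon amber]]] [hook fisher]].

[[mountain [orchard [canyon amber]]] [hook fisher]]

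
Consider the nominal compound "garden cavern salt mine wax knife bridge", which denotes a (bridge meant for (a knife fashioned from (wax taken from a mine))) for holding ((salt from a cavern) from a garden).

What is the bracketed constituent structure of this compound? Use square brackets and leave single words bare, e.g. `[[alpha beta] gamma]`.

At the top level: head "bridge" (specifically "mine wax knife bridge"); modifier "garden cavern salt".
Inside "garden cavern salt": head "salt" (specifically "cavern salt"), modifier "garden".
Inside "cavern salt": head "salt", modifier "cavern".
Inside "mine wax knife bridge": head "bridge", modifier "mine wax knife".
Inside "mine wax knife": head "knife", modifier "mine wax".
Inside "mine wax": head "wax", modifier "mine".
Putting it together: [[garden [cavern salt]] [[[mine wax] knife] bridge]].

[[garden [cavern salt]] [[[mine wax] knife] bridge]]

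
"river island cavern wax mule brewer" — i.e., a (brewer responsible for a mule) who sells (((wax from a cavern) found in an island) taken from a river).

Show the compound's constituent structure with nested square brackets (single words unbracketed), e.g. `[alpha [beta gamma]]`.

[[river [island [cavern wax]]] [mule brewer]]

At the top level: head "brewer" (specifically "mule brewer"); modifier "river island cavern wax".
Inside "river island cavern wax": head "wax" (specifically "island cavern wax"), modifier "river".
Inside "island cavern wax": head "wax" (specifically "cavern wax"), modifier "island".
Inside "cavern wax": head "wax", modifier "cavern".
Inside "mule brewer": head "brewer", modifier "mule".
Putting it together: [[river [island [cavern wax]]] [mule brewer]].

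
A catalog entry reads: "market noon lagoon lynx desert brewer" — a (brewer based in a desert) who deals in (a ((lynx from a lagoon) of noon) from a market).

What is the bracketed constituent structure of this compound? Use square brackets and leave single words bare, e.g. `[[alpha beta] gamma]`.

[[market [noon [lagoon lynx]]] [desert brewer]]

Overall it is a kind of brewer (specifically "desert brewer"); the modifier is "market noon lagoon lynx".
Within "market noon lagoon lynx", the head is "lynx" (specifically "noon lagoon lynx") and the modifier is "market".
Within "noon lagoon lynx", the head is "lynx" (specifically "lagoon lynx") and the modifier is "noon".
Within "lagoon lynx", the head is "lynx" and the modifier is "lagoon".
Within "desert brewer", the head is "brewer" and the modifier is "desert".
Putting it together: [[market [noon [lagoon lynx]]] [desert brewer]].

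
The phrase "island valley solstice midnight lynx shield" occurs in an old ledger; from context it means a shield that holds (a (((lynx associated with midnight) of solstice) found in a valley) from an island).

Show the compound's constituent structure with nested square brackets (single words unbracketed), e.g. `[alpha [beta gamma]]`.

The outermost head in the paraphrase is "shield", modified by "island valley solstice midnight lynx".
"island valley solstice midnight lynx" → head "lynx" (specifically "valley solstice midnight lynx"), modifier "island".
"valley solstice midnight lynx" → head "lynx" (specifically "solstice midnight lynx"), modifier "valley".
"solstice midnight lynx" → head "lynx" (specifically "midnight lynx"), modifier "solstice".
"midnight lynx" → head "lynx", modifier "midnight".
So the structure is [[island [valley [solstice [midnight lynx]]]] shield].

[[island [valley [solstice [midnight lynx]]]] shield]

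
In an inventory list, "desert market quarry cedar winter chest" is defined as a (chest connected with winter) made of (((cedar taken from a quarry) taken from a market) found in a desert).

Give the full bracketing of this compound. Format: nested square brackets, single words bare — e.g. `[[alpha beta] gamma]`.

The outermost head in the paraphrase is "chest" (specifically "winter chest"), modified by "desert market quarry cedar".
Within "desert market quarry cedar", the head is "cedar" (specifically "market quarry cedar") and the modifier is "desert".
Within "market quarry cedar", the head is "cedar" (specifically "quarry cedar") and the modifier is "market".
Within "quarry cedar", the head is "cedar" and the modifier is "quarry".
Within "winter chest", the head is "chest" and the modifier is "winter".
So the structure is [[desert [market [quarry cedar]]] [winter chest]].

[[desert [market [quarry cedar]]] [winter chest]]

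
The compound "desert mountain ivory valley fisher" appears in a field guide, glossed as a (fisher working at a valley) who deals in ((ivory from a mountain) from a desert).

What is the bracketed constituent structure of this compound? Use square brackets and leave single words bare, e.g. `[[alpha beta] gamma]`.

[[desert [mountain ivory]] [valley fisher]]

The outermost head in the paraphrase is "fisher" (specifically "valley fisher"), modified by "desert mountain ivory".
Inside "desert mountain ivory": head "ivory" (specifically "mountain ivory"), modifier "desert".
Inside "mountain ivory": head "ivory", modifier "mountain".
Inside "valley fisher": head "fisher", modifier "valley".
So the structure is [[desert [mountain ivory]] [valley fisher]].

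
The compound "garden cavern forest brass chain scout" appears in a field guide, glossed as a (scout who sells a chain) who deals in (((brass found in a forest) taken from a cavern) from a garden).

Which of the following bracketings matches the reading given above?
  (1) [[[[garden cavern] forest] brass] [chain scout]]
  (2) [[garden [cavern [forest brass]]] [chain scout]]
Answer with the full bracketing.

The paraphrase's head is the "scout" part ("chain scout"); its modifier is "garden cavern forest brass".
That top-level split, carried through the inner groups, gives [[garden [cavern [forest brass]]] [chain scout]].

[[garden [cavern [forest brass]]] [chain scout]]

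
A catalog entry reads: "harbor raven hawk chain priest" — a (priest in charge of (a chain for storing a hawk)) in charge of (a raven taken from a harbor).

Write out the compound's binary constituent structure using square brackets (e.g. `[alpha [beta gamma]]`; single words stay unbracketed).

The outermost head in the paraphrase is "priest" (specifically "hawk chain priest"), modified by "harbor raven".
Within "harbor raven", the head is "raven" and the modifier is "harbor".
Within "hawk chain priest", the head is "priest" and the modifier is "hawk chain".
Within "hawk chain", the head is "chain" and the modifier is "hawk".
So the structure is [[harbor raven] [[hawk chain] priest]].

[[harbor raven] [[hawk chain] priest]]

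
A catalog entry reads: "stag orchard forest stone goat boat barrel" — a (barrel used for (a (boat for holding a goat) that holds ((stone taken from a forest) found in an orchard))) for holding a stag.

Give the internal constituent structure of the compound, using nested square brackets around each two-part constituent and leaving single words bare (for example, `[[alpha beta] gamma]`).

Whole compound: head "barrel" (specifically "orchard forest stone goat boat barrel"), modifier "stag".
"orchard forest stone goat boat barrel" → head "barrel", modifier "orchard forest stone goat boat".
"orchard forest stone goat boat" → head "boat" (specifically "goat boat"), modifier "orchard forest stone".
"orchard forest stone" → head "stone" (specifically "forest stone"), modifier "orchard".
"forest stone" → head "stone", modifier "forest".
"goat boat" → head "boat", modifier "goat".
So the structure is [stag [[[orchard [forest stone]] [goat boat]] barrel]].

[stag [[[orchard [forest stone]] [goat boat]] barrel]]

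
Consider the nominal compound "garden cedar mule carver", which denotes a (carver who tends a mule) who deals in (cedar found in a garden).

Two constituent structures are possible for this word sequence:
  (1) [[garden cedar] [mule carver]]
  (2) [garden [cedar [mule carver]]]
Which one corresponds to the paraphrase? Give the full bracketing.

[[garden cedar] [mule carver]]

The paraphrase's head is the "carver" part ("mule carver"); its modifier is "garden cedar".
That top-level split, carried through the inner groups, gives [[garden cedar] [mule carver]].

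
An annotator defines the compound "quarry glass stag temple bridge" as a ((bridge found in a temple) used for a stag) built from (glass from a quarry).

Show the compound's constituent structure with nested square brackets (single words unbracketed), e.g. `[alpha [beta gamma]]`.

[[quarry glass] [stag [temple bridge]]]

The outermost head in the paraphrase is "bridge" (specifically "stag temple bridge"), modified by "quarry glass".
Within "quarry glass", the head is "glass" and the modifier is "quarry".
Within "stag temple bridge", the head is "bridge" (specifically "temple bridge") and the modifier is "stag".
Within "temple bridge", the head is "bridge" and the modifier is "temple".
Putting it together: [[quarry glass] [stag [temple bridge]]].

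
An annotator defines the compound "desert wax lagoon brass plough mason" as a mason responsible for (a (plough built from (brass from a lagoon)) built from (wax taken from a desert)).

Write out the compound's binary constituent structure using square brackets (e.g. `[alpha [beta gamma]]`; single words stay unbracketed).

[[[desert wax] [[lagoon brass] plough]] mason]

The outermost head in the paraphrase is "mason", modified by "desert wax lagoon brass plough".
Inside "desert wax lagoon brass plough": head "plough" (specifically "lagoon brass plough"), modifier "desert wax".
Inside "desert wax": head "wax", modifier "desert".
Inside "lagoon brass plough": head "plough", modifier "lagoon brass".
Inside "lagoon brass": head "brass", modifier "lagoon".
Assembled: [[[desert wax] [[lagoon brass] plough]] mason].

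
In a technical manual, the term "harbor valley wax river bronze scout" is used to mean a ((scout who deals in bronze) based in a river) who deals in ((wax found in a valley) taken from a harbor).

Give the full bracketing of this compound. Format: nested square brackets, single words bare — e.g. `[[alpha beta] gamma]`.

Whole compound: head "scout" (specifically "river bronze scout"), modifier "harbor valley wax".
"harbor valley wax" → head "wax" (specifically "valley wax"), modifier "harbor".
"valley wax" → head "wax", modifier "valley".
"river bronze scout" → head "scout" (specifically "bronze scout"), modifier "river".
"bronze scout" → head "scout", modifier "bronze".
Putting it together: [[harbor [valley wax]] [river [bronze scout]]].

[[harbor [valley wax]] [river [bronze scout]]]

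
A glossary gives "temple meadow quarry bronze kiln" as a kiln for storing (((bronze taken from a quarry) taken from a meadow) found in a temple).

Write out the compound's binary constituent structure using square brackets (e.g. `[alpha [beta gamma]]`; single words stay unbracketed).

Whole compound: head "kiln", modifier "temple meadow quarry bronze".
"temple meadow quarry bronze" → head "bronze" (specifically "meadow quarry bronze"), modifier "temple".
"meadow quarry bronze" → head "bronze" (specifically "quarry bronze"), modifier "meadow".
"quarry bronze" → head "bronze", modifier "quarry".
Putting it together: [[temple [meadow [quarry bronze]]] kiln].

[[temple [meadow [quarry bronze]]] kiln]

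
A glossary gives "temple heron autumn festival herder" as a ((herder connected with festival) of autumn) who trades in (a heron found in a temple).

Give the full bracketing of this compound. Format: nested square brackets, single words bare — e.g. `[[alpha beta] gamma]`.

[[temple heron] [autumn [festival herder]]]

Whole compound: head "herder" (specifically "autumn festival herder"), modifier "temple heron".
Within "temple heron", the head is "heron" and the modifier is "temple".
Within "autumn festival herder", the head is "herder" (specifically "festival herder") and the modifier is "autumn".
Within "festival herder", the head is "herder" and the modifier is "festival".
Putting it together: [[temple heron] [autumn [festival herder]]].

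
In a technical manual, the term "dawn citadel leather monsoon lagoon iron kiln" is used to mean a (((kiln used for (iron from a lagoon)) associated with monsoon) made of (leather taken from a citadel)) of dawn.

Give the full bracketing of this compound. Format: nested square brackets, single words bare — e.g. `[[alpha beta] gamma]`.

[dawn [[citadel leather] [monsoon [[lagoon iron] kiln]]]]

Overall it is a kind of kiln (specifically "citadel leather monsoon lagoon iron kiln"); the modifier is "dawn".
Within "citadel leather monsoon lagoon iron kiln", the head is "kiln" (specifically "monsoon lagoon iron kiln") and the modifier is "citadel leather".
Within "citadel leather", the head is "leather" and the modifier is "citadel".
Within "monsoon lagoon iron kiln", the head is "kiln" (specifically "lagoon iron kiln") and the modifier is "monsoon".
Within "lagoon iron kiln", the head is "kiln" and the modifier is "lagoon iron".
Within "lagoon iron", the head is "iron" and the modifier is "lagoon".
Assembled: [dawn [[citadel leather] [monsoon [[lagoon iron] kiln]]]].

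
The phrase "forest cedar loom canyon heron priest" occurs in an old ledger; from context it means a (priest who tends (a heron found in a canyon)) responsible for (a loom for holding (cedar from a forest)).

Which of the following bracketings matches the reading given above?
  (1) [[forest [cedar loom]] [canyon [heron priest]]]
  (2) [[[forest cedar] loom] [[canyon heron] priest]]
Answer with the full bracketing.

The paraphrase's head is the "priest" part ("canyon heron priest"); its modifier is "forest cedar loom".
That top-level split, carried through the inner groups, gives [[[forest cedar] loom] [[canyon heron] priest]].

[[[forest cedar] loom] [[canyon heron] priest]]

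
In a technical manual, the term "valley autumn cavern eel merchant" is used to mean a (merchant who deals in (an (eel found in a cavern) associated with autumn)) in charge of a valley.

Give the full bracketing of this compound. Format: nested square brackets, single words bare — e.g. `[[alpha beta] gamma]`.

[valley [[autumn [cavern eel]] merchant]]

Overall it is a kind of merchant (specifically "autumn cavern eel merchant"); the modifier is "valley".
Inside "autumn cavern eel merchant": head "merchant", modifier "autumn cavern eel".
Inside "autumn cavern eel": head "eel" (specifically "cavern eel"), modifier "autumn".
Inside "cavern eel": head "eel", modifier "cavern".
So the structure is [valley [[autumn [cavern eel]] merchant]].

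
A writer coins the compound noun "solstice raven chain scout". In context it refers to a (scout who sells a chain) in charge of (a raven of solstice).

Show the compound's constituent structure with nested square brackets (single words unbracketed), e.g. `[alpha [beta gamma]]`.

[[solstice raven] [chain scout]]

Whole compound: head "scout" (specifically "chain scout"), modifier "solstice raven".
Inside "solstice raven": head "raven", modifier "solstice".
Inside "chain scout": head "scout", modifier "chain".
Putting it together: [[solstice raven] [chain scout]].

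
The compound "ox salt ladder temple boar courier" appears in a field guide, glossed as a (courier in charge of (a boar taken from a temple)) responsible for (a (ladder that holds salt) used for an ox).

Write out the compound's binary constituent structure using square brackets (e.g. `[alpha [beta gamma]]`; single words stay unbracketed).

[[ox [salt ladder]] [[temple boar] courier]]

Overall it is a kind of courier (specifically "temple boar courier"); the modifier is "ox salt ladder".
Inside "ox salt ladder": head "ladder" (specifically "salt ladder"), modifier "ox".
Inside "salt ladder": head "ladder", modifier "salt".
Inside "temple boar courier": head "courier", modifier "temple boar".
Inside "temple boar": head "boar", modifier "temple".
So the structure is [[ox [salt ladder]] [[temple boar] courier]].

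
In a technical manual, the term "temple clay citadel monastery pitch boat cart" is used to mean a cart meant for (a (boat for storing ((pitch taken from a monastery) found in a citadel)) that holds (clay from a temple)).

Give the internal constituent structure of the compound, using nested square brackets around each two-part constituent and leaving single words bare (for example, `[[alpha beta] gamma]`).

[[[temple clay] [[citadel [monastery pitch]] boat]] cart]

At the top level: head "cart"; modifier "temple clay citadel monastery pitch boat".
"temple clay citadel monastery pitch boat" → head "boat" (specifically "citadel monastery pitch boat"), modifier "temple clay".
"temple clay" → head "clay", modifier "temple".
"citadel monastery pitch boat" → head "boat", modifier "citadel monastery pitch".
"citadel monastery pitch" → head "pitch" (specifically "monastery pitch"), modifier "citadel".
"monastery pitch" → head "pitch", modifier "monastery".
Assembled: [[[temple clay] [[citadel [monastery pitch]] boat]] cart].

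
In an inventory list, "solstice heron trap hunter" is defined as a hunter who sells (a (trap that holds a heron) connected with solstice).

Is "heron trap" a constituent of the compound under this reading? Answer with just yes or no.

The paraphrase groups the words so that "heron trap" is one unit: it corresponds to a single parenthesized sub-phrase.
The full structure is [[solstice [heron trap]] hunter], in which [heron trap] is a constituent.

yes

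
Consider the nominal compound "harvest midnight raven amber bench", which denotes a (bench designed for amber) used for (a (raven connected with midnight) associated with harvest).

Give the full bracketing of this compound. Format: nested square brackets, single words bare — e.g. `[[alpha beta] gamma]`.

Overall it is a kind of bench (specifically "amber bench"); the modifier is "harvest midnight raven".
"harvest midnight raven" → head "raven" (specifically "midnight raven"), modifier "harvest".
"midnight raven" → head "raven", modifier "midnight".
"amber bench" → head "bench", modifier "amber".
So the structure is [[harvest [midnight raven]] [amber bench]].

[[harvest [midnight raven]] [amber bench]]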